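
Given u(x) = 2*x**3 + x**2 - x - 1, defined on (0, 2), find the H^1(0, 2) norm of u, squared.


||u||_{H^1}^2 = 39376/105

The H^1 norm (squared) on an interval (0, L) is
  ||u||_{H^1}^2 = ∫_0^L u(x)^2 dx + ∫_0^L u'(x)^2 dx.
Compute u'(x) = 6*x**2 + 2*x - 1.
Then u(x)^2 = 4*x**6 + 4*x**5 - 3*x**4 - 6*x**3 - x**2 + 2*x + 1 and u'(x)^2 = 36*x**4 + 24*x**3 - 8*x**2 - 4*x + 1.
Integrate each monomial from 0 to 2 using ∫_0^2 c·x^n dx = c·2^(n+1)/(n+1):
  ∫_0^2 u(x)^2 dx = ∫_0^2 (4*x^6 + 4*x^5 - 3*x^4 - 6*x^3 - x^2 + 2*x + 1) dx. Term by term:
    ∫_0^2 4*x^6 dx = 512/7;  ∫_0^2 4*x^5 dx = 128/3;  ∫_0^2 -3*x^4 dx = -96/5;
    ∫_0^2 -6*x^3 dx = -24;  ∫_0^2 -x^2 dx = -8/3;  ∫_0^2 2*x dx = 4;
    ∫_0^2 1 dx = 2.
  Sum: 512/7 + 128/3 − 96/5 − 24 − 8/3 + 4 + 2 = 2658/35.
  ∫_0^2 u'(x)^2 dx = ∫_0^2 (36*x^4 + 24*x^3 - 8*x^2 - 4*x + 1) dx. Term by term:
    ∫_0^2 36*x^4 dx = 1152/5;  ∫_0^2 24*x^3 dx = 96;  ∫_0^2 -8*x^2 dx = -64/3;
    ∫_0^2 -4*x dx = -8;  ∫_0^2 1 dx = 2.
  Sum: 1152/5 + 96 − 64/3 − 8 + 2 = 4486/15.
Adding: ||u||_{H^1}^2 = 2658/35 + 4486/15 = 39376/105.


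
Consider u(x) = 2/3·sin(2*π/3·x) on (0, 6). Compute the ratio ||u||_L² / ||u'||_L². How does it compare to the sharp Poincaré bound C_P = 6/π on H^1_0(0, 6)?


||u||_L² / ||u'||_L² = 3/(2*π) < C_P = 6/π.

u(x) = 2/3·sin(2*π/3·x), so u'(x) = 4*π*cos(2*π*x/3)/9.
Writing u(x) = A·sin(kπx/L) with A = 2/3 and k = 4, use ∫_0^L sin²(kπx/L) dx = L/2 and ∫_0^L cos²(kπx/L) dx = L/2.
u² = 4/9·sin²(2*π/3·x) and (u')² = 16*π^2/81·cos²(2*π/3·x), and each of sin², cos² integrates to L/2 = 3 over (0, 6).
∫_0^6 u² dx = 4/3, so ||u||_L² = 2*sqrt(3)/3.
∫_0^6 (u')² dx = 16*π^2/27, so ||u'||_L² = 4*sqrt(3)*π/9.
Ratio ||u||_L² / ||u'||_L² = 3/(2*π).
Sharp Poincaré constant on H^1_0(0, 6) is C_P = L/π = 6/π, achieved by sin(π/6·x).
This is the k = 4 harmonic; the ratio L/(kπ) is strictly less than C_P = L/π, consistent with the sharp inequality ||u||_L² ≤ C_P ||u'||_L².


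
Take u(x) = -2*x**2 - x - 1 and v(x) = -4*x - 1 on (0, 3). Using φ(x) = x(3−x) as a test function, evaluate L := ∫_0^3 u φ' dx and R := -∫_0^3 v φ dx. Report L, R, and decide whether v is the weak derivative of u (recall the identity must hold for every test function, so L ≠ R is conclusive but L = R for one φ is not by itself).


LHS = 63/2, RHS = 63/2. Yes, v = u' weakly.

u(x) = -2*x**2 - x - 1, classical derivative u'(x) = -4*x - 1.
φ(x) = x(3−x), so φ'(x) = 3 - 2*x.
Note φ(0) = φ(3) = 0, so the boundary term u·φ vanishes.
LHS = ∫_0^3 u(x) φ'(x) dx = ∫_0^3 (4*x^3 - 4*x^2 - x - 3) dx. Term by term:
  ∫_0^3 4*x^3 dx = 81;  ∫_0^3 -4*x^2 dx = -36;  ∫_0^3 -x dx = -9/2;
  ∫_0^3 -3 dx = -9.
Sum: 81 − 36 − 9/2 − 9 = 63/2.
So LHS = 63/2.
∫_0^3 v(x) φ(x) dx = ∫_0^3 (4*x^3 - 11*x^2 - 3*x) dx. Term by term:
  ∫_0^3 4*x^3 dx = 81;  ∫_0^3 -11*x^2 dx = -99;  ∫_0^3 -3*x dx = -27/2.
Sum: 81 − 99 − 27/2 = -63/2.
So RHS = -∫_0^3 v(x) φ(x) dx = 63/2.
LHS = RHS, so the identity holds for this test φ.
Moreover u is smooth here and v(x) = u'(x) = -4*x - 1 pointwise, so the identity holds for every test function. Hence v is the weak derivative of u.


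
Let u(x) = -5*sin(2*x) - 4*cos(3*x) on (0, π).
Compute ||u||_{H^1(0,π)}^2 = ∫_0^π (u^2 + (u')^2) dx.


||u||_{H^1(0,π)}^2 = -320 + 285*π/2

u'(x) = 12*sin(3*x) - 10*cos(2*x).
Expand u² and (u')² and integrate term by term on (0, π), using: for integers n ≥ 1, ∫_0^π sin²(nx) dx = ∫_0^π cos²(nx) dx = π/2; for n ≠ n', ∫_0^π sin(nx)sin(n'x) dx = ∫_0^π cos(nx)cos(n'x) dx = 0; and by product-to-sum, ∫_0^π sin(nx)cos(n'x) dx = ½∫_0^π [sin((n+n')x) + sin((n−n')x)] dx, which is 0 when n+n' is even and 2n/(n²−n'²) when n+n' is odd (it need not vanish on (0, π)).
  u² squared terms: (-5)²·∫sin(2x)² dx = 25·π/2 = 25*π/2;  (-4)²·∫cos(3x)² dx = 16·π/2 = 8*π.
  u² cross terms: 2·(-5)·(-4)·∫sin(2x)·cos(3x) dx = 40·(-4/5) = -32.
  So ∫_0^π u² dx = 25*π/2 + 8*π − 32 = -32 + 41*π/2.
  (u')² squared terms: (-10)²·∫cos(2x)² dx = 100·π/2 = 50*π;  (12)²·∫sin(3x)² dx = 144·π/2 = 72*π.
  (u')² cross terms: 2·(-10)·(12)·∫cos(2x)·sin(3x) dx = -240·(6/5) = -288.
  So ∫_0^π (u')² dx = 50*π + 72*π − 288 = -288 + 122*π.
||u||_{H^1}^2 = (-32 + 41*π/2) + (-288 + 122*π) = -320 + 285*π/2.


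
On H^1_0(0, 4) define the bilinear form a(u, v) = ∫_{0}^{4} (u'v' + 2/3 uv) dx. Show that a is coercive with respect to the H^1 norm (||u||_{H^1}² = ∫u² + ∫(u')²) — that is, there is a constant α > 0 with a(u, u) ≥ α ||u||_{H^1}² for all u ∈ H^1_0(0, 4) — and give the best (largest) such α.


α = (π^2 + 32/3)/(π^2 + 16)

Coercivity of a(·,·) on H^1_0(0, 4) means a(u, u) ≥ α ||u||_{H^1}² for every u ∈ H^1_0.
The interval has length L = 4, and Poincaré/coercivity depend only on L. Here a(u, u) = ∫(u')² + (2/3)·∫u².
Here 0 < c = 2/3 < 1. The condition a(u,u) ≥ α||u||_{H^1}² reads (1−α)∫(u')² ≥ (α−c)∫u². Any admissible α is ≤ 1 (rapidly oscillating u have ∫u²/∫(u')² → 0), and α = 1 would force 0 ≥ (1−c)∫u², impossible since c < 1; so 1−α > 0. By the sharp Poincaré inequality on H^1_0 of an interval of length L, ∫(u')² ≥ (π/L)²∫u² with equality for the first sine mode sin(π(x−x₀)/L) (x₀ the left endpoint), so the inequality holds for all u iff (1−α)(π/L)² ≥ α − c, i.e. α ≤ ((π/L)² + c)/((π/L)² + 1) = (1 + c(L/π)²)/(1 + (L/π)²). With (π/L)² = π^2/16 and c = 2/3, the largest admissible constant is α = ((π/L)² + c)/((π/L)² + 1).
Simplifying, α = (π^2 + 32/3)/(π^2 + 16).


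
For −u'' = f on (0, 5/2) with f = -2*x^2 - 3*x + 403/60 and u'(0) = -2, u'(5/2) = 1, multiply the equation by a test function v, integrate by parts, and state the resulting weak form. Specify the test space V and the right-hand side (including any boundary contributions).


V = H^1(0, 5/2) (v unrestricted at boundary; u is determined up to an additive constant); weak form: ∫_0^5/2 u'v' dx = ∫_0^5/2 (-2*x^2 - 3*x + 403/60) v dx + v(5/2) + 2·v(0) for all v ∈ V.

Multiply both sides by a test function v and integrate from 0 to 5/2:
  ∫_0^5/2 −u''(x) v(x) dx = ∫_0^5/2 f(x) v(x) dx.
Integrate the LHS by parts once:
  ∫_0^5/2 −u'' v dx = −[u'(x) v(x)]_0^5/2 + ∫_0^5/2 u'(x) v'(x) dx.
Thus ∫_0^5/2 u'(x) v'(x) dx = ∫_0^5/2 f(x) v(x) dx + [u'(x) v(x)]_0^5/2.
Choose V so that boundary terms are either known or forced to vanish.
u has inhomogeneous Neumann u'(0) = -2, u'(5/2) = 1. [u' v]_0^5/2 = (1)·v(5/2) − (-2)·v(0) = v(5/2) + 2·v(0). Take V = H^1(0, 5/2); boundary term becomes part of RHS.
Weak formulation: find u (satisfying any essential BC) such that ∫_0^5/2 u'(x) v'(x) dx = ∫_0^5/2 f v dx + v(5/2) + 2·v(0) for all v ∈ V (Neumann data are natural BCs: they enter the RHS as boundary terms).
Substituting f(x) = -2*x^2 - 3*x + 403/60, the right-hand side is ∫_0^5/2 (-2*x^2 - 3*x + 403/60) v dx + v(5/2) + 2·v(0).
Compatibility check (pure Neumann): taking v ≡ 1 ∈ V gives 0 = ∫_0^5/2 f dx + (1) − (-2), i.e. ∫_0^5/2 f dx must equal u'(0) − u'(5/2) = -3. Indeed ∫_0^5/2 (-2*x^2 - 3*x + 403/60) dx = -3, so the data are compatible. The solution is then unique only up to an additive constant (fix it e.g. by requiring ∫_0^5/2 u dx = 0).


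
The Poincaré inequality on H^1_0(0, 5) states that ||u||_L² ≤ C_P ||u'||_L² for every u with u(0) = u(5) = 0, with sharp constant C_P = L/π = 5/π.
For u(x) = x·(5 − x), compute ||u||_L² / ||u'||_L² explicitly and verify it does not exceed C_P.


||u||_L² / ||u'||_L² = sqrt(10)/2 < C_P = 5/π.

u(x) = x·(5 − x), so u'(x) = 5 - 2*x.
u(x) = x·(5 − x) vanishes at x = 0 and x = 5, so u ∈ H^1_0(0, 5). Differentiate via the product rule and integrate the resulting polynomials term by term.
  ∫_0^5 u² dx = ∫_0^5 (x^4 - 10*x^3 + 25*x^2) dx. Term by term:
    ∫_0^5 x^4 dx = 625;  ∫_0^5 -10*x^3 dx = -3125/2;  ∫_0^5 25*x^2 dx = 3125/3.
  Sum: 625 − 3125/2 + 3125/3 = 625/6.
  ∫_0^5 (u')² dx = ∫_0^5 (4*x^2 - 20*x + 25) dx. Term by term:
    ∫_0^5 4*x^2 dx = 500/3;  ∫_0^5 -20*x dx = -250;  ∫_0^5 25 dx = 125.
  Sum: 500/3 − 250 + 125 = 125/3.
∫_0^5 u² dx = 625/6, so ||u||_L² = 25*sqrt(6)/6.
∫_0^5 (u')² dx = 125/3, so ||u'||_L² = 5*sqrt(15)/3.
Ratio ||u||_L² / ||u'||_L² = sqrt(10)/2.
Sharp Poincaré constant on H^1_0(0, 5) is C_P = L/π = 5/π, achieved by sin(π/5·x).
A polynomial bump cannot attain the sharp Poincaré constant (only the first sine eigenfunction does), so the ratio is strictly less than C_P, consistent with ||u||_L² ≤ C_P ||u'||_L².


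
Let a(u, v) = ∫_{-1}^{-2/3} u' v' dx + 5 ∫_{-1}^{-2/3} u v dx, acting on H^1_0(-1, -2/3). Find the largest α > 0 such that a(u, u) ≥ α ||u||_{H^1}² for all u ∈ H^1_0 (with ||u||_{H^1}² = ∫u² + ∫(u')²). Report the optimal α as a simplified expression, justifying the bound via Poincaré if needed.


α = 1

Coercivity of a(·,·) on H^1_0(-1, -2/3) means a(u, u) ≥ α ||u||_{H^1}² for every u ∈ H^1_0.
The interval has length L = 1/3, and Poincaré/coercivity depend only on L. Here a(u, u) = ∫(u')² + (5)·∫u².
Here c = 5 ≥ 1, so a(u,u) = ∫(u')² + c∫u² ≥ ∫(u')² + ∫u² = ||u||_{H^1}², i.e. α = 1 works. No larger α is possible: a(u,u) ≥ α||u||_{H^1}² means (1−α)∫(u')² ≥ (α−c)∫u², and for the modes u_n = sin(nπ(x−x₀)/L) (x₀ the left endpoint) one has ∫u_n²/∫(u_n')² = (L/(nπ))² → 0, so a(u_n,u_n)/||u_n||_{H^1}² → 1. Hence the optimal constant is α = 1.
Therefore α = 1.


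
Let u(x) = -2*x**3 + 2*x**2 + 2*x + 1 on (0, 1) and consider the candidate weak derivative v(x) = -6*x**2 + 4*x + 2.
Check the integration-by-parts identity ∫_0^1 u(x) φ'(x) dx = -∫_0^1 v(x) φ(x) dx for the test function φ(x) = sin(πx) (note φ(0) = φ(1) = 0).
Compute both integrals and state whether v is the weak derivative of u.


LHS = -24/π^3 - 2/π, RHS = -24/π^3 - 2/π. Yes, v = u' weakly.

u(x) = -2*x**3 + 2*x**2 + 2*x + 1, classical derivative u'(x) = -6*x**2 + 4*x + 2.
φ(x) = sin(πx), so φ'(x) = π*cos(π*x).
Note φ(0) = φ(1) = 0, so the boundary term u·φ vanishes.
LHS = ∫_0^1 u(x) φ'(x) dx = ∫_0^1 (-2*π*x^3*cos(π*x) + 2*π*x^2*cos(π*x) + 2*π*x*cos(π*x) + π*cos(π*x)) dx. Term by term:
  ∫_0^1 π*cos(π*x) dx = 0;  ∫_0^1 -2*π*x^3*cos(π*x) dx = -24/π^3 + 6/π;  ∫_0^1 2*π*x*cos(π*x) dx = -4/π;
  ∫_0^1 2*π*x^2*cos(π*x) dx = -4/π.
Sum: 0 + -24/π^3 + 6/π − 4/π − 4/π = -24/π^3 - 2/π.
So LHS = -24/π^3 - 2/π.
∫_0^1 v(x) φ(x) dx = ∫_0^1 (-6*x^2*sin(π*x) + 4*x*sin(π*x) + 2*sin(π*x)) dx. Term by term:
  ∫_0^1 2*sin(π*x) dx = 4/π;  ∫_0^1 -6*x^2*sin(π*x) dx = -6/π + 24/π^3;  ∫_0^1 4*x*sin(π*x) dx = 4/π.
Sum: 4/π + -6/π + 24/π^3 + 4/π = 2/π + 24/π^3.
So RHS = -∫_0^1 v(x) φ(x) dx = -24/π^3 - 2/π.
LHS = RHS, so the identity holds for this test φ.
Moreover u is smooth here and v(x) = u'(x) = -6*x**2 + 4*x + 2 pointwise, so the identity holds for every test function. Hence v is the weak derivative of u.


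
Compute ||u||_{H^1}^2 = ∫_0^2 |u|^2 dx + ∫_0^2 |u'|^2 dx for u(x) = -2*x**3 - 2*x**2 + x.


||u||_{H^1}^2 = 59242/105

The H^1 norm (squared) on an interval (0, L) is
  ||u||_{H^1}^2 = ∫_0^L u(x)^2 dx + ∫_0^L u'(x)^2 dx.
Compute u'(x) = -6*x**2 - 4*x + 1.
Then u(x)^2 = 4*x**6 + 8*x**5 - 4*x**3 + x**2 and u'(x)^2 = 36*x**4 + 48*x**3 + 4*x**2 - 8*x + 1.
Integrate each monomial from 0 to 2 using ∫_0^2 c·x^n dx = c·2^(n+1)/(n+1):
  ∫_0^2 u(x)^2 dx = ∫_0^2 (4*x^6 + 8*x^5 - 4*x^3 + x^2) dx. Term by term:
    ∫_0^2 4*x^6 dx = 512/7;  ∫_0^2 8*x^5 dx = 256/3;  ∫_0^2 -4*x^3 dx = -16;
    ∫_0^2 x^2 dx = 8/3.
  Sum: 512/7 + 256/3 − 16 + 8/3 = 1016/7.
  ∫_0^2 u'(x)^2 dx = ∫_0^2 (36*x^4 + 48*x^3 + 4*x^2 - 8*x + 1) dx. Term by term:
    ∫_0^2 36*x^4 dx = 1152/5;  ∫_0^2 48*x^3 dx = 192;  ∫_0^2 4*x^2 dx = 32/3;
    ∫_0^2 -8*x dx = -16;  ∫_0^2 1 dx = 2.
  Sum: 1152/5 + 192 + 32/3 − 16 + 2 = 6286/15.
Adding: ||u||_{H^1}^2 = 1016/7 + 6286/15 = 59242/105.


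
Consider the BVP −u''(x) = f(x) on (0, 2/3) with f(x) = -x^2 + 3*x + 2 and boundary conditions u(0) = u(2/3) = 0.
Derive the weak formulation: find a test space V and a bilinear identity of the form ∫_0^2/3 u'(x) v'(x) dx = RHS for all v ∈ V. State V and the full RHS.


V = H^1_0(0, 2/3) (so v(0) = v(2/3) = 0); weak form: ∫_0^2/3 u'v' dx = ∫_0^2/3 (-x^2 + 3*x + 2) v dx for all v ∈ V.

Multiply both sides by a test function v and integrate from 0 to 2/3:
  ∫_0^2/3 −u''(x) v(x) dx = ∫_0^2/3 f(x) v(x) dx.
Integrate the LHS by parts once:
  ∫_0^2/3 −u'' v dx = −[u'(x) v(x)]_0^2/3 + ∫_0^2/3 u'(x) v'(x) dx.
Thus ∫_0^2/3 u'(x) v'(x) dx = ∫_0^2/3 f(x) v(x) dx + [u'(x) v(x)]_0^2/3.
Choose V so that boundary terms are either known or forced to vanish.
u is Dirichlet: u(0) = u(2/3) = 0. Let V = H^1_0(0, 2/3); then v(0) = v(2/3) = 0, and [u' v]_0^2/3 = 0.
Weak formulation: find u (satisfying any essential BC) such that ∫_0^2/3 u'(x) v'(x) dx = ∫_0^2/3 f v dx for all v ∈ V.
Substituting f(x) = -x^2 + 3*x + 2, the right-hand side is ∫_0^2/3 (-x^2 + 3*x + 2) v dx.


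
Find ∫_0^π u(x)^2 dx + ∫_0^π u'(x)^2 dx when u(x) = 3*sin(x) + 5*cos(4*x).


||u||_{H^1(0,π)}^2 = -68 + 443*π/2

u'(x) = -20*sin(4*x) + 3*cos(x).
Expand u² and (u')² and integrate term by term on (0, π), using: for integers n ≥ 1, ∫_0^π sin²(nx) dx = ∫_0^π cos²(nx) dx = π/2; for n ≠ n', ∫_0^π sin(nx)sin(n'x) dx = ∫_0^π cos(nx)cos(n'x) dx = 0; and by product-to-sum, ∫_0^π sin(nx)cos(n'x) dx = ½∫_0^π [sin((n+n')x) + sin((n−n')x)] dx, which is 0 when n+n' is even and 2n/(n²−n'²) when n+n' is odd (it need not vanish on (0, π)).
  u² squared terms: (3)²·∫sin(x)² dx = 9·π/2 = 9*π/2;  (5)²·∫cos(4x)² dx = 25·π/2 = 25*π/2.
  u² cross terms: 2·(3)·(5)·∫sin(x)·cos(4x) dx = 30·(-2/15) = -4.
  So ∫_0^π u² dx = 9*π/2 + 25*π/2 − 4 = -4 + 17*π.
  (u')² squared terms: (-20)²·∫sin(4x)² dx = 400·π/2 = 200*π;  (3)²·∫cos(x)² dx = 9·π/2 = 9*π/2.
  (u')² cross terms: 2·(-20)·(3)·∫sin(4x)·cos(x) dx = -120·(8/15) = -64.
  So ∫_0^π (u')² dx = 200*π + 9*π/2 − 64 = -64 + 409*π/2.
||u||_{H^1}^2 = (-4 + 17*π) + (-64 + 409*π/2) = -68 + 443*π/2.


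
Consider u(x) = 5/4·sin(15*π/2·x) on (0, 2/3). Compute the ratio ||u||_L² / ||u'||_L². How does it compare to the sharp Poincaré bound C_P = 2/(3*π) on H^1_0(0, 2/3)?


||u||_L² / ||u'||_L² = 2/(15*π) < C_P = 2/(3*π).

u(x) = 5/4·sin(15*π/2·x), so u'(x) = 75*π*cos(15*π*x/2)/8.
Writing u(x) = A·sin(kπx/L) with A = 5/4 and k = 5, use ∫_0^L sin²(kπx/L) dx = L/2 and ∫_0^L cos²(kπx/L) dx = L/2.
u² = 25/16·sin²(15*π/2·x) and (u')² = 5625*π^2/64·cos²(15*π/2·x), and each of sin², cos² integrates to L/2 = 1/3 over (0, 2/3).
∫_0^2/3 u² dx = 25/48, so ||u||_L² = 5*sqrt(3)/12.
∫_0^2/3 (u')² dx = 1875*π^2/64, so ||u'||_L² = 25*sqrt(3)*π/8.
Ratio ||u||_L² / ||u'||_L² = 2/(15*π).
Sharp Poincaré constant on H^1_0(0, 2/3) is C_P = L/π = 2/(3*π), achieved by sin(3*π/2·x).
This is the k = 5 harmonic; the ratio L/(kπ) is strictly less than C_P = L/π, consistent with the sharp inequality ||u||_L² ≤ C_P ||u'||_L².


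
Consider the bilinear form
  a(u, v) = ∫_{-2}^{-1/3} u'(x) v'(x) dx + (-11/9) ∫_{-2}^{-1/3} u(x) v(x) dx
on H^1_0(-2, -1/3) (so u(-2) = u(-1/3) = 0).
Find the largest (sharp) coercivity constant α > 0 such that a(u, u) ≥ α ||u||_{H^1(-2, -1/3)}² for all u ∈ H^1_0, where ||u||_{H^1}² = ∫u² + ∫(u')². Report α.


α = (-275 + 81*π^2)/(9*(25 + 9*π^2))

Coercivity of a(·,·) on H^1_0(-2, -1/3) means a(u, u) ≥ α ||u||_{H^1}² for every u ∈ H^1_0.
The interval has length L = 5/3, and Poincaré/coercivity depend only on L. Here a(u, u) = ∫(u')² + (-11/9)·∫u².
Here c = -11/9 < 0 with |c| < (π/L)² = 9*π^2/25, so coercivity still holds. The condition a(u,u) ≥ α||u||_{H^1}² reads (1−α)∫(u')² ≥ (α−c)∫u². Any admissible α is ≤ 1 (rapidly oscillating u have ∫u²/∫(u')² → 0), and α = 1 would force 0 ≥ (1−c)∫u², impossible since c < 1; so 1−α > 0. By the sharp Poincaré inequality on H^1_0 of an interval of length L, ∫(u')² ≥ (π/L)²∫u² with equality for the first sine mode sin(π(x−x₀)/L) (x₀ the left endpoint), so the inequality holds for all u iff (1−α)(π/L)² ≥ α − c, i.e. α ≤ ((π/L)² + c)/((π/L)² + 1) = (1 + c(L/π)²)/(1 + (L/π)²). (Direct route, valid since c ≤ 0: Poincaré gives c∫u² ≥ c(L/π)²∫(u')², so a(u,u) ≥ (1 + c(L/π)²)∫(u')², while ||u||_{H^1}² ≤ (1 + (L/π)²)∫(u')²; dividing yields the same α.) With (π/L)² = 9*π^2/25 and c = -11/9, the largest admissible constant is α = ((π/L)² + c)/((π/L)² + 1).
Simplifying, α = (-275 + 81*π^2)/(9*(25 + 9*π^2)).


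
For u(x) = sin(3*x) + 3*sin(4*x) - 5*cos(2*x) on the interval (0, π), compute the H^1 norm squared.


||u||_{H^1(0,π)}^2 = -60 + 144*π

u'(x) = 10*sin(2*x) + 3*cos(3*x) + 12*cos(4*x).
Expand u² and (u')² and integrate term by term on (0, π), using: for integers n ≥ 1, ∫_0^π sin²(nx) dx = ∫_0^π cos²(nx) dx = π/2; for n ≠ n', ∫_0^π sin(nx)sin(n'x) dx = ∫_0^π cos(nx)cos(n'x) dx = 0; and by product-to-sum, ∫_0^π sin(nx)cos(n'x) dx = ½∫_0^π [sin((n+n')x) + sin((n−n')x)] dx, which is 0 when n+n' is even and 2n/(n²−n'²) when n+n' is odd (it need not vanish on (0, π)).
  u² squared terms: (-5)²·∫cos(2x)² dx = 25·π/2 = 25*π/2;  (3)²·∫sin(4x)² dx = 9·π/2 = 9*π/2;  (1)²·∫sin(3x)² dx = 1·π/2 = π/2.
  u² cross terms: 2·(-5)·(3)·∫cos(2x)·sin(4x) dx = -30·(0) = 0;  2·(-5)·(1)·∫cos(2x)·sin(3x) dx = -10·(6/5) = -12;  2·(3)·(1)·∫sin(4x)·sin(3x) dx = 6·(0) = 0.
  So ∫_0^π u² dx = 25*π/2 + 9*π/2 + π/2 + 0 − 12 + 0 = -12 + 35*π/2.
  (u')² squared terms: (3)²·∫cos(3x)² dx = 9·π/2 = 9*π/2;  (10)²·∫sin(2x)² dx = 100·π/2 = 50*π;  (12)²·∫cos(4x)² dx = 144·π/2 = 72*π.
  (u')² cross terms: 2·(3)·(10)·∫cos(3x)·sin(2x) dx = 60·(-4/5) = -48;  2·(3)·(12)·∫cos(3x)·cos(4x) dx = 72·(0) = 0;  2·(10)·(12)·∫sin(2x)·cos(4x) dx = 240·(0) = 0.
  So ∫_0^π (u')² dx = 9*π/2 + 50*π + 72*π − 48 + 0 + 0 = -48 + 253*π/2.
||u||_{H^1}^2 = (-12 + 35*π/2) + (-48 + 253*π/2) = -60 + 144*π.


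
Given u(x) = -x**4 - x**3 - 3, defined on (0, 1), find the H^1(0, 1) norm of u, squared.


||u||_{H^1}^2 = 5113/252

The H^1 norm (squared) on an interval (0, L) is
  ||u||_{H^1}^2 = ∫_0^L u(x)^2 dx + ∫_0^L u'(x)^2 dx.
Compute u'(x) = -4*x**3 - 3*x**2.
Then u(x)^2 = x**8 + 2*x**7 + x**6 + 6*x**4 + 6*x**3 + 9 and u'(x)^2 = 16*x**6 + 24*x**5 + 9*x**4.
Integrate each monomial from 0 to 1 using ∫_0^1 c·x^n dx = c·1^(n+1)/(n+1):
  ∫_0^1 u(x)^2 dx = ∫_0^1 (x^8 + 2*x^7 + x^6 + 6*x^4 + 6*x^3 + 9) dx. Term by term:
    ∫_0^1 x^8 dx = 1/9;  ∫_0^1 2*x^7 dx = 1/4;  ∫_0^1 x^6 dx = 1/7;
    ∫_0^1 6*x^4 dx = 6/5;  ∫_0^1 6*x^3 dx = 3/2;  ∫_0^1 9 dx = 9.
  Sum: 1/9 + 1/4 + 1/7 + 6/5 + 3/2 + 9 = 15377/1260.
  ∫_0^1 u'(x)^2 dx = ∫_0^1 (16*x^6 + 24*x^5 + 9*x^4) dx. Term by term:
    ∫_0^1 16*x^6 dx = 16/7;  ∫_0^1 24*x^5 dx = 4;  ∫_0^1 9*x^4 dx = 9/5.
  Sum: 16/7 + 4 + 9/5 = 283/35.
Adding: ||u||_{H^1}^2 = 15377/1260 + 283/35 = 5113/252.


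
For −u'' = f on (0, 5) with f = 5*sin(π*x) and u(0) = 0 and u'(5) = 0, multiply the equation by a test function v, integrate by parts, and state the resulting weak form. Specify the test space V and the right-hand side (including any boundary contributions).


V = {v ∈ H^1(0, 5) : v(0) = 0} (test functions vanish at x = 0 where u is specified); weak form: ∫_0^5 u'v' dx = ∫_0^5 (5*sin(π*x)) v dx for all v ∈ V.

Multiply both sides by a test function v and integrate from 0 to 5:
  ∫_0^5 −u''(x) v(x) dx = ∫_0^5 f(x) v(x) dx.
Integrate the LHS by parts once:
  ∫_0^5 −u'' v dx = −[u'(x) v(x)]_0^5 + ∫_0^5 u'(x) v'(x) dx.
Thus ∫_0^5 u'(x) v'(x) dx = ∫_0^5 f(x) v(x) dx + [u'(x) v(x)]_0^5.
Choose V so that boundary terms are either known or forced to vanish.
Mixed BC: u(0) = 0 (Dirichlet) and u'(5) = 0 (Neumann). Define V = {v ∈ H^1(0, 5) : v(0) = 0}. Then [u' v]_0^5 = u'(5)·v(5) − u'(0)·0 = 0.
Weak formulation: find u (satisfying any essential BC) such that ∫_0^5 u'(x) v'(x) dx = ∫_0^5 f v dx for all v ∈ V (Dirichlet at 0 absorbed into V; the Neumann datum at x = 5 is zero, so no boundary term remains).
Substituting f(x) = 5*sin(π*x), the right-hand side is ∫_0^5 (5*sin(π*x)) v dx.


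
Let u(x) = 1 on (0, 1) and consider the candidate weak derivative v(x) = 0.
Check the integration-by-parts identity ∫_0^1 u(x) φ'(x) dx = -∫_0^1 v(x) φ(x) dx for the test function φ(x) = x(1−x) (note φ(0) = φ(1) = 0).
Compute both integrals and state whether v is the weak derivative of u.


LHS = 0, RHS = 0. Yes, v = u' weakly.

u(x) = 1, classical derivative u'(x) = 0.
φ(x) = x(1−x), so φ'(x) = 1 - 2*x.
Note φ(0) = φ(1) = 0, so the boundary term u·φ vanishes.
LHS = ∫_0^1 u(x) φ'(x) dx = ∫_0^1 (1 - 2*x) dx. Term by term:
  ∫_0^1 -2*x dx = -1;  ∫_0^1 1 dx = 1.
Sum: -1 + 1 = 0.
So LHS = 0.
∫_0^1 v(x) φ(x) dx = ∫_0^1 (0) dx. Term by term:
  ∫_0^1 0 dx = 0.
So RHS = -∫_0^1 v(x) φ(x) dx = 0.
LHS = RHS, so the identity holds for this test φ.
Moreover u is smooth here and v(x) = u'(x) = 0 pointwise, so the identity holds for every test function. Hence v is the weak derivative of u.


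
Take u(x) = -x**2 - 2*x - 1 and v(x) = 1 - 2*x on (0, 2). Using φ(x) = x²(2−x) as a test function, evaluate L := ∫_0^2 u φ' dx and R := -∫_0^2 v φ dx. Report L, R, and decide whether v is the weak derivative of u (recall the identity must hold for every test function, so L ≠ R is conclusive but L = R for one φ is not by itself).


LHS = 88/15, RHS = 28/15. No, v is not the weak derivative of u.

u(x) = -x**2 - 2*x - 1, classical derivative u'(x) = -2*x - 2.
φ(x) = x²(2−x), so φ'(x) = x*(4 - 3*x).
Note φ(0) = φ(2) = 0, so the boundary term u·φ vanishes.
LHS = ∫_0^2 u(x) φ'(x) dx = ∫_0^2 (3*x^4 + 2*x^3 - 5*x^2 - 4*x) dx. Term by term:
  ∫_0^2 3*x^4 dx = 96/5;  ∫_0^2 2*x^3 dx = 8;  ∫_0^2 -5*x^2 dx = -40/3;
  ∫_0^2 -4*x dx = -8.
Sum: 96/5 + 8 − 40/3 − 8 = 88/15.
So LHS = 88/15.
∫_0^2 v(x) φ(x) dx = ∫_0^2 (2*x^4 - 5*x^3 + 2*x^2) dx. Term by term:
  ∫_0^2 2*x^4 dx = 64/5;  ∫_0^2 -5*x^3 dx = -20;  ∫_0^2 2*x^2 dx = 16/3.
Sum: 64/5 − 20 + 16/3 = -28/15.
So RHS = -∫_0^2 v(x) φ(x) dx = 28/15.
LHS − RHS = 4 ≠ 0, so the identity fails.
(For a valid weak derivative the identity must hold for EVERY test function, in particular this one. The failure shows v is NOT the weak derivative of u.)
Correct weak derivative would be u'(x) = -2*x - 2.


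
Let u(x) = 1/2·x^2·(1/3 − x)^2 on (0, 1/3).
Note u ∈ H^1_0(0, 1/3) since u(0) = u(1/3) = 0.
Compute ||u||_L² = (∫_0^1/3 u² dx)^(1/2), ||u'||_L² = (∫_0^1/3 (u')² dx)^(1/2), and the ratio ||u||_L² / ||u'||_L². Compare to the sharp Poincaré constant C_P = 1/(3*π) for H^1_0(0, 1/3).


||u||_L² / ||u'||_L² = sqrt(3)/18 < C_P = 1/(3*π).

u(x) = 1/2·x^2·(1/3 − x)^2, so u'(x) = x*(2*x^2 - x + 1/9).
u(x) = 1/2·x^2·(1/3 − x)^2 vanishes at x = 0 and x = 1/3, so u ∈ H^1_0(0, 1/3). Differentiate via the product rule and integrate the resulting polynomials term by term.
  ∫_0^1/3 u² dx = ∫_0^1/3 (x^8/4 - x^7/3 + x^6/6 - x^5/27 + x^4/324) dx. Term by term:
    ∫_0^1/3 x^8/4 dx = 1/708588;  ∫_0^1/3 -x^7/3 dx = -1/157464;  ∫_0^1/3 x^6/6 dx = 1/91854;
    ∫_0^1/3 -x^5/27 dx = -1/118098;  ∫_0^1/3 x^4/324 dx = 1/393660.
  Sum: 1/708588 − 1/157464 + 1/91854 − 1/118098 + 1/393660 = 1/49601160.
  ∫_0^1/3 (u')² dx = ∫_0^1/3 (4*x^6 - 4*x^5 + 13*x^4/9 - 2*x^3/9 + x^2/81) dx. Term by term:
    ∫_0^1/3 4*x^6 dx = 4/15309;  ∫_0^1/3 -4*x^5 dx = -2/2187;  ∫_0^1/3 13*x^4/9 dx = 13/10935;
    ∫_0^1/3 -2*x^3/9 dx = -1/1458;  ∫_0^1/3 x^2/81 dx = 1/6561.
  Sum: 4/15309 − 2/2187 + 13/10935 − 1/1458 + 1/6561 = 1/459270.
∫_0^1/3 u² dx = 1/49601160, so ||u||_L² = sqrt(210)/102060.
∫_0^1/3 (u')² dx = 1/459270, so ||u'||_L² = sqrt(70)/5670.
Ratio ||u||_L² / ||u'||_L² = sqrt(3)/18.
Sharp Poincaré constant on H^1_0(0, 1/3) is C_P = L/π = 1/(3*π), achieved by sin(3*π·x).
A polynomial bump cannot attain the sharp Poincaré constant (only the first sine eigenfunction does), so the ratio is strictly less than C_P, consistent with ||u||_L² ≤ C_P ||u'||_L².


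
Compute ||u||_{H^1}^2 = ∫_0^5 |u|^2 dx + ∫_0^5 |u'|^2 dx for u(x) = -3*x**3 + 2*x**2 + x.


||u||_{H^1}^2 = 2268205/21

The H^1 norm (squared) on an interval (0, L) is
  ||u||_{H^1}^2 = ∫_0^L u(x)^2 dx + ∫_0^L u'(x)^2 dx.
Compute u'(x) = -9*x**2 + 4*x + 1.
Then u(x)^2 = 9*x**6 - 12*x**5 - 2*x**4 + 4*x**3 + x**2 and u'(x)^2 = 81*x**4 - 72*x**3 - 2*x**2 + 8*x + 1.
Integrate each monomial from 0 to 5 using ∫_0^5 c·x^n dx = c·5^(n+1)/(n+1):
  ∫_0^5 u(x)^2 dx = ∫_0^5 (9*x^6 - 12*x^5 - 2*x^4 + 4*x^3 + x^2) dx. Term by term:
    ∫_0^5 9*x^6 dx = 703125/7;  ∫_0^5 -12*x^5 dx = -31250;  ∫_0^5 -2*x^4 dx = -1250;
    ∫_0^5 4*x^3 dx = 625;  ∫_0^5 x^2 dx = 125/3.
  Sum: 703125/7 − 31250 − 1250 + 625 + 125/3 = 1440875/21.
  ∫_0^5 u'(x)^2 dx = ∫_0^5 (81*x^4 - 72*x^3 - 2*x^2 + 8*x + 1) dx. Term by term:
    ∫_0^5 81*x^4 dx = 50625;  ∫_0^5 -72*x^3 dx = -11250;  ∫_0^5 -2*x^2 dx = -250/3;
    ∫_0^5 8*x dx = 100;  ∫_0^5 1 dx = 5.
  Sum: 50625 − 11250 − 250/3 + 100 + 5 = 118190/3.
Adding: ||u||_{H^1}^2 = 1440875/21 + 118190/3 = 2268205/21.


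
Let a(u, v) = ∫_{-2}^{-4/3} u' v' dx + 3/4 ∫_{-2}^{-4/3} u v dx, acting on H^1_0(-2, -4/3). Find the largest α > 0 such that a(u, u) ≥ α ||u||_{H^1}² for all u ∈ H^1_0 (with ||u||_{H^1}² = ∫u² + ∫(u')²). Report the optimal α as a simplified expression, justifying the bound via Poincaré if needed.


α = 3*(1 + 3*π^2)/(4 + 9*π^2)

Coercivity of a(·,·) on H^1_0(-2, -4/3) means a(u, u) ≥ α ||u||_{H^1}² for every u ∈ H^1_0.
The interval has length L = 2/3, and Poincaré/coercivity depend only on L. Here a(u, u) = ∫(u')² + (3/4)·∫u².
Here 0 < c = 3/4 < 1. The condition a(u,u) ≥ α||u||_{H^1}² reads (1−α)∫(u')² ≥ (α−c)∫u². Any admissible α is ≤ 1 (rapidly oscillating u have ∫u²/∫(u')² → 0), and α = 1 would force 0 ≥ (1−c)∫u², impossible since c < 1; so 1−α > 0. By the sharp Poincaré inequality on H^1_0 of an interval of length L, ∫(u')² ≥ (π/L)²∫u² with equality for the first sine mode sin(π(x−x₀)/L) (x₀ the left endpoint), so the inequality holds for all u iff (1−α)(π/L)² ≥ α − c, i.e. α ≤ ((π/L)² + c)/((π/L)² + 1) = (1 + c(L/π)²)/(1 + (L/π)²). With (π/L)² = 9*π^2/4 and c = 3/4, the largest admissible constant is α = ((π/L)² + c)/((π/L)² + 1).
Simplifying, α = 3*(1 + 3*π^2)/(4 + 9*π^2).


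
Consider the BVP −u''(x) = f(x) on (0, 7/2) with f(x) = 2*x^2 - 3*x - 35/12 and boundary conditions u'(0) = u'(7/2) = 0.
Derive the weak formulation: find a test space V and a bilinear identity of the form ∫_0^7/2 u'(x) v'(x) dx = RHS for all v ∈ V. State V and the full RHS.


V = H^1(0, 7/2) (no boundary constraint on v; u is determined up to an additive constant); weak form: ∫_0^7/2 u'v' dx = ∫_0^7/2 (2*x^2 - 3*x - 35/12) v dx for all v ∈ V.

Multiply both sides by a test function v and integrate from 0 to 7/2:
  ∫_0^7/2 −u''(x) v(x) dx = ∫_0^7/2 f(x) v(x) dx.
Integrate the LHS by parts once:
  ∫_0^7/2 −u'' v dx = −[u'(x) v(x)]_0^7/2 + ∫_0^7/2 u'(x) v'(x) dx.
Thus ∫_0^7/2 u'(x) v'(x) dx = ∫_0^7/2 f(x) v(x) dx + [u'(x) v(x)]_0^7/2.
Choose V so that boundary terms are either known or forced to vanish.
u has homogeneous Neumann: u'(0) = u'(7/2) = 0. So [u' v]_0^7/2 = 0·v(7/2) − 0·v(0) = 0 for any v; take V = H^1(0, 7/2).
Weak formulation: find u (satisfying any essential BC) such that ∫_0^7/2 u'(x) v'(x) dx = ∫_0^7/2 f v dx for all v ∈ V (homogeneous Neumann, so boundary terms vanish).
Substituting f(x) = 2*x^2 - 3*x - 35/12, the right-hand side is ∫_0^7/2 (2*x^2 - 3*x - 35/12) v dx.
Compatibility check (pure Neumann): taking v ≡ 1 ∈ V gives 0 = ∫_0^7/2 f dx + (0) − (0), i.e. ∫_0^7/2 f dx must equal u'(0) − u'(7/2) = 0. Indeed ∫_0^7/2 (2*x^2 - 3*x - 35/12) dx = 0, so the data are compatible. The solution is then unique only up to an additive constant (fix it e.g. by requiring ∫_0^7/2 u dx = 0).


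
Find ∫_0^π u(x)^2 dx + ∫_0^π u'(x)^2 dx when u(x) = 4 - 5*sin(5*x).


||u||_{H^1(0,π)}^2 = -16 + 341*π

u'(x) = -25*cos(5*x).
Expand u² and (u')² and integrate term by term on (0, π), using: for integers n ≥ 1, ∫_0^π sin²(nx) dx = ∫_0^π cos²(nx) dx = π/2; for n ≠ n', ∫_0^π sin(nx)sin(n'x) dx = ∫_0^π cos(nx)cos(n'x) dx = 0; and by product-to-sum, ∫_0^π sin(nx)cos(n'x) dx = ½∫_0^π [sin((n+n')x) + sin((n−n')x)] dx, which is 0 when n+n' is even and 2n/(n²−n'²) when n+n' is odd (it need not vanish on (0, π)). For the constant mode: ∫_0^π 1 dx = π, ∫_0^π cos(nx) dx = 0, ∫_0^π sin(nx) dx = (1−(−1)^n)/n.
  u² squared terms: (4)²·∫1 dx = 16·π = 16*π;  (-5)²·∫sin(5x)² dx = 25·π/2 = 25*π/2.
  u² cross terms: 2·(4)·(-5)·∫1·sin(5x) dx = -40·(2/5) = -16.
  So ∫_0^π u² dx = 16*π + 25*π/2 − 16 = -16 + 57*π/2.
  (u')² squared terms: (-25)²·∫cos(5x)² dx = 625·π/2 = 625*π/2.
  So ∫_0^π (u')² dx = 625*π/2.
||u||_{H^1}^2 = (-16 + 57*π/2) + (625*π/2) = -16 + 341*π.


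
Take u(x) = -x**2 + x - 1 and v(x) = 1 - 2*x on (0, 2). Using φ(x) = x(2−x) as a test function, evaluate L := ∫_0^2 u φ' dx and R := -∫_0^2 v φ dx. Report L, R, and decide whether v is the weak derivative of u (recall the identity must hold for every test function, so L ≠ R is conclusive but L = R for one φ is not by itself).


LHS = 4/3, RHS = 4/3. Yes, v = u' weakly.

u(x) = -x**2 + x - 1, classical derivative u'(x) = 1 - 2*x.
φ(x) = x(2−x), so φ'(x) = 2 - 2*x.
Note φ(0) = φ(2) = 0, so the boundary term u·φ vanishes.
LHS = ∫_0^2 u(x) φ'(x) dx = ∫_0^2 (2*x^3 - 4*x^2 + 4*x - 2) dx. Term by term:
  ∫_0^2 2*x^3 dx = 8;  ∫_0^2 -4*x^2 dx = -32/3;  ∫_0^2 4*x dx = 8;
  ∫_0^2 -2 dx = -4.
Sum: 8 − 32/3 + 8 − 4 = 4/3.
So LHS = 4/3.
∫_0^2 v(x) φ(x) dx = ∫_0^2 (2*x^3 - 5*x^2 + 2*x) dx. Term by term:
  ∫_0^2 2*x^3 dx = 8;  ∫_0^2 -5*x^2 dx = -40/3;  ∫_0^2 2*x dx = 4.
Sum: 8 − 40/3 + 4 = -4/3.
So RHS = -∫_0^2 v(x) φ(x) dx = 4/3.
LHS = RHS, so the identity holds for this test φ.
Moreover u is smooth here and v(x) = u'(x) = 1 - 2*x pointwise, so the identity holds for every test function. Hence v is the weak derivative of u.


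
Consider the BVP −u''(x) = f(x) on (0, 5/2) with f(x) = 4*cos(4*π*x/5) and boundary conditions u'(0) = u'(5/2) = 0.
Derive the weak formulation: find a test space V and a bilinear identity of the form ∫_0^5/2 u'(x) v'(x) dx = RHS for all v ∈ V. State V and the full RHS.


V = H^1(0, 5/2) (no boundary constraint on v; u is determined up to an additive constant); weak form: ∫_0^5/2 u'v' dx = ∫_0^5/2 (4*cos(4*π*x/5)) v dx for all v ∈ V.

Multiply both sides by a test function v and integrate from 0 to 5/2:
  ∫_0^5/2 −u''(x) v(x) dx = ∫_0^5/2 f(x) v(x) dx.
Integrate the LHS by parts once:
  ∫_0^5/2 −u'' v dx = −[u'(x) v(x)]_0^5/2 + ∫_0^5/2 u'(x) v'(x) dx.
Thus ∫_0^5/2 u'(x) v'(x) dx = ∫_0^5/2 f(x) v(x) dx + [u'(x) v(x)]_0^5/2.
Choose V so that boundary terms are either known or forced to vanish.
u has homogeneous Neumann: u'(0) = u'(5/2) = 0. So [u' v]_0^5/2 = 0·v(5/2) − 0·v(0) = 0 for any v; take V = H^1(0, 5/2).
Weak formulation: find u (satisfying any essential BC) such that ∫_0^5/2 u'(x) v'(x) dx = ∫_0^5/2 f v dx for all v ∈ V (homogeneous Neumann, so boundary terms vanish).
Substituting f(x) = 4*cos(4*π*x/5), the right-hand side is ∫_0^5/2 (4*cos(4*π*x/5)) v dx.
Compatibility check (pure Neumann): taking v ≡ 1 ∈ V gives 0 = ∫_0^5/2 f dx + (0) − (0), i.e. ∫_0^5/2 f dx must equal u'(0) − u'(5/2) = 0. Indeed ∫_0^5/2 (4*cos(4*π*x/5)) dx = 0, so the data are compatible. The solution is then unique only up to an additive constant (fix it e.g. by requiring ∫_0^5/2 u dx = 0).


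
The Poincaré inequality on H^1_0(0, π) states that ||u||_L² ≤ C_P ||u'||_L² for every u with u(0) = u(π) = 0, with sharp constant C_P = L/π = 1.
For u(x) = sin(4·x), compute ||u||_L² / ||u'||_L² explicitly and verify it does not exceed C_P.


||u||_L² / ||u'||_L² = 1/4 < C_P = 1.

u(x) = sin(4·x), so u'(x) = 4*cos(4*x).
Writing u(x) = A·sin(kπx/L) with A = 1 and k = 4, use ∫_0^L sin²(kπx/L) dx = L/2 and ∫_0^L cos²(kπx/L) dx = L/2.
u² = 1·sin²(4·x) and (u')² = 16·cos²(4·x), and each of sin², cos² integrates to L/2 = π/2 over (0, π).
∫_0^π u² dx = π/2, so ||u||_L² = sqrt(2)*sqrt(π)/2.
∫_0^π (u')² dx = 8*π, so ||u'||_L² = 2*sqrt(2)*sqrt(π).
Ratio ||u||_L² / ||u'||_L² = 1/4.
Sharp Poincaré constant on H^1_0(0, π) is C_P = L/π = 1, achieved by sin(x).
This is the k = 4 harmonic; the ratio L/(kπ) is strictly less than C_P = L/π, consistent with the sharp inequality ||u||_L² ≤ C_P ||u'||_L².


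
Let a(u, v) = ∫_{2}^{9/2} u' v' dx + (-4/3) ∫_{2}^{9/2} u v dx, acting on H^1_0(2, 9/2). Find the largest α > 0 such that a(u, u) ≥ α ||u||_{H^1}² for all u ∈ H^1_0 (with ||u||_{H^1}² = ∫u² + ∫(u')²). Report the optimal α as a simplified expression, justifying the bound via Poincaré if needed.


α = 4*(-25 + 3*π^2)/(3*(25 + 4*π^2))

Coercivity of a(·,·) on H^1_0(2, 9/2) means a(u, u) ≥ α ||u||_{H^1}² for every u ∈ H^1_0.
The interval has length L = 5/2, and Poincaré/coercivity depend only on L. Here a(u, u) = ∫(u')² + (-4/3)·∫u².
Here c = -4/3 < 0 with |c| < (π/L)² = 4*π^2/25, so coercivity still holds. The condition a(u,u) ≥ α||u||_{H^1}² reads (1−α)∫(u')² ≥ (α−c)∫u². Any admissible α is ≤ 1 (rapidly oscillating u have ∫u²/∫(u')² → 0), and α = 1 would force 0 ≥ (1−c)∫u², impossible since c < 1; so 1−α > 0. By the sharp Poincaré inequality on H^1_0 of an interval of length L, ∫(u')² ≥ (π/L)²∫u² with equality for the first sine mode sin(π(x−x₀)/L) (x₀ the left endpoint), so the inequality holds for all u iff (1−α)(π/L)² ≥ α − c, i.e. α ≤ ((π/L)² + c)/((π/L)² + 1) = (1 + c(L/π)²)/(1 + (L/π)²). (Direct route, valid since c ≤ 0: Poincaré gives c∫u² ≥ c(L/π)²∫(u')², so a(u,u) ≥ (1 + c(L/π)²)∫(u')², while ||u||_{H^1}² ≤ (1 + (L/π)²)∫(u')²; dividing yields the same α.) With (π/L)² = 4*π^2/25 and c = -4/3, the largest admissible constant is α = ((π/L)² + c)/((π/L)² + 1).
Simplifying, α = 4*(-25 + 3*π^2)/(3*(25 + 4*π^2)).


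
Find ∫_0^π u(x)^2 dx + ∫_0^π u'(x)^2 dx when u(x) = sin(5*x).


||u||_{H^1(0,π)}^2 = 13*π

u'(x) = 5*cos(5*x).
Expand u² and (u')² and integrate term by term on (0, π), using: for integers n ≥ 1, ∫_0^π sin²(nx) dx = ∫_0^π cos²(nx) dx = π/2; for n ≠ n', ∫_0^π sin(nx)sin(n'x) dx = ∫_0^π cos(nx)cos(n'x) dx = 0; and by product-to-sum, ∫_0^π sin(nx)cos(n'x) dx = ½∫_0^π [sin((n+n')x) + sin((n−n')x)] dx, which is 0 when n+n' is even and 2n/(n²−n'²) when n+n' is odd (it need not vanish on (0, π)).
  u² squared terms: (1)²·∫sin(5x)² dx = 1·π/2 = π/2.
  So ∫_0^π u² dx = π/2.
  (u')² squared terms: (5)²·∫cos(5x)² dx = 25·π/2 = 25*π/2.
  So ∫_0^π (u')² dx = 25*π/2.
||u||_{H^1}^2 = (π/2) + (25*π/2) = 13*π.


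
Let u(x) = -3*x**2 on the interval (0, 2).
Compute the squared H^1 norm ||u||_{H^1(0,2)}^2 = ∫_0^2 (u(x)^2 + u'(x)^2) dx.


||u||_{H^1}^2 = 768/5

The H^1 norm (squared) on an interval (0, L) is
  ||u||_{H^1}^2 = ∫_0^L u(x)^2 dx + ∫_0^L u'(x)^2 dx.
Compute u'(x) = -6*x.
Then u(x)^2 = 9*x**4 and u'(x)^2 = 36*x**2.
Integrate each monomial from 0 to 2 using ∫_0^2 c·x^n dx = c·2^(n+1)/(n+1):
  ∫_0^2 u(x)^2 dx = ∫_0^2 (9*x^4) dx. Term by term:
    ∫_0^2 9*x^4 dx = 288/5.
  ∫_0^2 u'(x)^2 dx = ∫_0^2 (36*x^2) dx. Term by term:
    ∫_0^2 36*x^2 dx = 96.
Adding: ||u||_{H^1}^2 = 288/5 + 96 = 768/5.


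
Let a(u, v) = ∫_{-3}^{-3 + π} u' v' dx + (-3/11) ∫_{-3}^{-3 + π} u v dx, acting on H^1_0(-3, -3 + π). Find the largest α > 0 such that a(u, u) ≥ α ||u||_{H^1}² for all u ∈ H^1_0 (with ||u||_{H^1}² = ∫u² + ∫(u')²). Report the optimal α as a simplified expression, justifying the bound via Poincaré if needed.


α = 4/11

Coercivity of a(·,·) on H^1_0(-3, -3 + π) means a(u, u) ≥ α ||u||_{H^1}² for every u ∈ H^1_0.
The interval has length L = π, and Poincaré/coercivity depend only on L. Here a(u, u) = ∫(u')² + (-3/11)·∫u².
Here c = -3/11 < 0 with |c| < (π/L)² = 1, so coercivity still holds. The condition a(u,u) ≥ α||u||_{H^1}² reads (1−α)∫(u')² ≥ (α−c)∫u². Any admissible α is ≤ 1 (rapidly oscillating u have ∫u²/∫(u')² → 0), and α = 1 would force 0 ≥ (1−c)∫u², impossible since c < 1; so 1−α > 0. By the sharp Poincaré inequality on H^1_0 of an interval of length L, ∫(u')² ≥ (π/L)²∫u² with equality for the first sine mode sin(π(x−x₀)/L) (x₀ the left endpoint), so the inequality holds for all u iff (1−α)(π/L)² ≥ α − c, i.e. α ≤ ((π/L)² + c)/((π/L)² + 1) = (1 + c(L/π)²)/(1 + (L/π)²). (Direct route, valid since c ≤ 0: Poincaré gives c∫u² ≥ c(L/π)²∫(u')², so a(u,u) ≥ (1 + c(L/π)²)∫(u')², while ||u||_{H^1}² ≤ (1 + (L/π)²)∫(u')²; dividing yields the same α.) With (π/L)² = 1 and c = -3/11, the largest admissible constant is α = ((π/L)² + c)/((π/L)² + 1).
Simplifying, α = 4/11.


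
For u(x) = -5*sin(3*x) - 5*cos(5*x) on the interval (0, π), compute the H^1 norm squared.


||u||_{H^1(0,π)}^2 = 450*π

u'(x) = 25*sin(5*x) - 15*cos(3*x).
Expand u² and (u')² and integrate term by term on (0, π), using: for integers n ≥ 1, ∫_0^π sin²(nx) dx = ∫_0^π cos²(nx) dx = π/2; for n ≠ n', ∫_0^π sin(nx)sin(n'x) dx = ∫_0^π cos(nx)cos(n'x) dx = 0; and by product-to-sum, ∫_0^π sin(nx)cos(n'x) dx = ½∫_0^π [sin((n+n')x) + sin((n−n')x)] dx, which is 0 when n+n' is even and 2n/(n²−n'²) when n+n' is odd (it need not vanish on (0, π)).
  u² squared terms: (-5)²·∫cos(5x)² dx = 25·π/2 = 25*π/2;  (-5)²·∫sin(3x)² dx = 25·π/2 = 25*π/2.
  u² cross terms: 2·(-5)·(-5)·∫cos(5x)·sin(3x) dx = 50·(0) = 0.
  So ∫_0^π u² dx = 25*π/2 + 25*π/2 + 0 = 25*π.
  (u')² squared terms: (-15)²·∫cos(3x)² dx = 225·π/2 = 225*π/2;  (25)²·∫sin(5x)² dx = 625·π/2 = 625*π/2.
  (u')² cross terms: 2·(-15)·(25)·∫cos(3x)·sin(5x) dx = -750·(0) = 0.
  So ∫_0^π (u')² dx = 225*π/2 + 625*π/2 + 0 = 425*π.
||u||_{H^1}^2 = (25*π) + (425*π) = 450*π.


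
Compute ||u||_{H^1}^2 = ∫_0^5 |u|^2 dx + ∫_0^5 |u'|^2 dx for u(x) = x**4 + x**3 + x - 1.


||u||_{H^1}^2 = 145895345/252

The H^1 norm (squared) on an interval (0, L) is
  ||u||_{H^1}^2 = ∫_0^L u(x)^2 dx + ∫_0^L u'(x)^2 dx.
Compute u'(x) = 4*x**3 + 3*x**2 + 1.
Then u(x)^2 = x**8 + 2*x**7 + x**6 + 2*x**5 - 2*x**3 + x**2 - 2*x + 1 and u'(x)^2 = 16*x**6 + 24*x**5 + 9*x**4 + 8*x**3 + 6*x**2 + 1.
Integrate each monomial from 0 to 5 using ∫_0^5 c·x^n dx = c·5^(n+1)/(n+1):
  ∫_0^5 u(x)^2 dx = ∫_0^5 (x^8 + 2*x^7 + x^6 + 2*x^5 - 2*x^3 + x^2 - 2*x + 1) dx. Term by term:
    ∫_0^5 x^8 dx = 1953125/9;  ∫_0^5 2*x^7 dx = 390625/4;  ∫_0^5 x^6 dx = 78125/7;
    ∫_0^5 2*x^5 dx = 15625/3;  ∫_0^5 -2*x^3 dx = -625/2;  ∫_0^5 x^2 dx = 125/3;
    ∫_0^5 -2*x dx = -25;  ∫_0^5 1 dx = 5.
  Sum: 1953125/9 + 390625/4 + 78125/7 + 15625/3 − 625/2 + 125/3 − 25 + 5 = 83348585/252.
  ∫_0^5 u'(x)^2 dx = ∫_0^5 (16*x^6 + 24*x^5 + 9*x^4 + 8*x^3 + 6*x^2 + 1) dx. Term by term:
    ∫_0^5 16*x^6 dx = 1250000/7;  ∫_0^5 24*x^5 dx = 62500;  ∫_0^5 9*x^4 dx = 5625;
    ∫_0^5 8*x^3 dx = 1250;  ∫_0^5 6*x^2 dx = 250;  ∫_0^5 1 dx = 5.
  Sum: 1250000/7 + 62500 + 5625 + 1250 + 250 + 5 = 1737410/7.
Adding: ||u||_{H^1}^2 = 83348585/252 + 1737410/7 = 145895345/252.
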